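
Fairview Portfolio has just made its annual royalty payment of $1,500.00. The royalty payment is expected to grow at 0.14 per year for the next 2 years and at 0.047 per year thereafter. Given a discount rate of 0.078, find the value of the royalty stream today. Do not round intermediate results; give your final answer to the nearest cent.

$59920.10

D_1 = 1710.00000
D_2 = 1949.40000
Terminal value at year 2: TV = D_2×(1+g_2)/(r−g_2) = 2041.02180/0.031 = 65839.41290
P_0 = D_1/(1+r)^1 + D_2/(1+r)^2 + TV/(1+r)^2
    = 1586.27087 + 1677.50352 + 56656.32855 = 59920.10294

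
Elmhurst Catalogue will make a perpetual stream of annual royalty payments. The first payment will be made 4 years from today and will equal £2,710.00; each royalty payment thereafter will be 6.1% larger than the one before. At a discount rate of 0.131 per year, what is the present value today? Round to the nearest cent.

£26759.84

Value at end of year 3: C₁ / (r − g) = £2,710.00 / (0.131 − 0.061) = £38,714.2857
Discount to today: PV = £38,714.2857 / (1 + 0.131)^3 = £38,714.2857 / 1.446731 = £26,759.84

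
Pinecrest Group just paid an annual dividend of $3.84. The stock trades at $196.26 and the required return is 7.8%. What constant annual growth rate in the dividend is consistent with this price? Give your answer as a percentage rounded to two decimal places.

P = D₀(1+g)/(r−g) ⇒ P(r−g) = D₀(1+g) ⇒ g(P+D₀) = P·r − D₀
g = (P·r − D₀)/(P + D₀) = ($196.26×0.078 − $3.84) / ($196.26 + $3.84) = 0.057313

5.73%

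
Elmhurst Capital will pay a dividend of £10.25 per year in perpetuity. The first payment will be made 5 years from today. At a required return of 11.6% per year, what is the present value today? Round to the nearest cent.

Value at end of year 4: C / r = £10.25 / 0.116 = £88.3621
Discount to today: PV = £88.3621 / (1 + 0.116)^4 = £88.3621 / 1.551161 = £56.97

£56.97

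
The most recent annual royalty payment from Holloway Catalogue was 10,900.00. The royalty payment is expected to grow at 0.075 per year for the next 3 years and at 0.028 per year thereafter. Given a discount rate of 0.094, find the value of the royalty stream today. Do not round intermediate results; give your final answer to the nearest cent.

192660.04

D_1 = 11717.50000
D_2 = 12596.31250
D_3 = 13541.03594
Terminal value at year 3: TV = D_3×(1+g_2)/(r−g_2) = 13920.18494/0.066 = 210911.89309
P_0 = D_1/(1+r)^1 + D_2/(1+r)^2 + D_3/(1+r)^3 + TV/(1+r)^3
    = 10710.69470 + 10524.67715 + 10341.89025 + 161082.77543 = 192660.03753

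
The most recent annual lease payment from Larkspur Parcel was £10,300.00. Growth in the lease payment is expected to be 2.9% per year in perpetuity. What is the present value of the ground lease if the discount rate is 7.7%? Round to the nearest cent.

£220806.25

D₁ = D₀ × (1 + g) = £10,300.00 × 1.029 = £10,598.7000
Growing perpetuity: P = D₁ / (r − g) = £10,598.7000 / (0.077 − 0.029) = £220,806.25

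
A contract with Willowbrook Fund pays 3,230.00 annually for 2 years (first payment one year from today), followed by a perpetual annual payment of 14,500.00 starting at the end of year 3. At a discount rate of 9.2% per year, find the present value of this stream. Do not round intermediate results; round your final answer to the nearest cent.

PV of 2-year annuity: 3,230.00 × [1 − (1+0.092)^−2] / 0.092 = 5666.55262
Perpetuity value at year 2: 14,500.00 / 0.092 = 157608.69565
PV of perpetuity: 157608.69565 / (1+0.092)^2 = 132170.61115
Total PV = 5666.55262 + 132170.61115 = 137837.16377

137837.16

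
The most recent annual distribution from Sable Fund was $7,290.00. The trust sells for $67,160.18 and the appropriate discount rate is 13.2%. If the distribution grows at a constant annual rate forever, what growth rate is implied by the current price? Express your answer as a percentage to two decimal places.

2.12%

P = D₀(1+g)/(r−g) ⇒ P(r−g) = D₀(1+g) ⇒ g(P+D₀) = P·r − D₀
g = (P·r − D₀)/(P + D₀) = ($67,160.18×0.132 − $7,290.00) / ($67,160.18 + $7,290.00) = 0.021157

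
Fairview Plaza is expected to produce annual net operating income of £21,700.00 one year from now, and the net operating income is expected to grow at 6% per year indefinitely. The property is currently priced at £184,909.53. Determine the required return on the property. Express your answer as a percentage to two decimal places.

17.74%

P = D₁/(r − g) ⇒ r = D₁/P + g = £21,700.0000/£184,909.53 + 0.06 = 0.117355 + 0.06 = 0.177355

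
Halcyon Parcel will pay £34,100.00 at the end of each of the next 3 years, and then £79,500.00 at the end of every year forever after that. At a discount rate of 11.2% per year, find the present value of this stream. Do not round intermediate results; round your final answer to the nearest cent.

PV of 3-year annuity: £34,100.00 × [1 − (1+0.112)^−3] / 0.112 = 83041.66097
Perpetuity value at year 3: £79,500.00 / 0.112 = 709821.42857
PV of perpetuity: 709821.42857 / (1+0.112)^3 = 516219.90226
Total PV = 83041.66097 + 516219.90226 = 599261.56323

£599261.56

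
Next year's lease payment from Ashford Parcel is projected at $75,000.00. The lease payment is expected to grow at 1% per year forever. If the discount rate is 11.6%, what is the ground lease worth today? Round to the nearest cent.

Growing perpetuity: P = D₁ / (r − g) = $75,000.0000 / (0.116 − 0.01) = $707,547.17

$707547.17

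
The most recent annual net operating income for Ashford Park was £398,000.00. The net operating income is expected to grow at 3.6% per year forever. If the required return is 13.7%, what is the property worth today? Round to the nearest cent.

£4082455.45

D₁ = D₀ × (1 + g) = £398,000.00 × 1.036 = £412,328.0000
Growing perpetuity: P = D₁ / (r − g) = £412,328.0000 / (0.137 − 0.036) = £4,082,455.45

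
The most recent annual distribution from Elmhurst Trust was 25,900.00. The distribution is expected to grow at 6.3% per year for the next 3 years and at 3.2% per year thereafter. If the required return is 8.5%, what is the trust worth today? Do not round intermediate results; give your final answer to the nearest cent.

D_1 = 27531.70000
D_2 = 29266.19710
D_3 = 31109.96752
Terminal value at year 3: TV = D_3×(1+g_2)/(r−g_2) = 32105.48648/0.053 = 605763.89581
P_0 = D_1/(1+r)^1 + D_2/(1+r)^2 + D_3/(1+r)^3 + TV/(1+r)^3
    = 25374.83871 + 24860.32585 + 24356.24551 + 474257.45977 = 548848.86984

548848.87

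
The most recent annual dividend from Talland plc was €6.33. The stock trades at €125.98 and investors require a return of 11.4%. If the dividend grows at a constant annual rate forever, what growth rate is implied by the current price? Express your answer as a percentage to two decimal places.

6.07%

P = D₀(1+g)/(r−g) ⇒ P(r−g) = D₀(1+g) ⇒ g(P+D₀) = P·r − D₀
g = (P·r − D₀)/(P + D₀) = (€125.98×0.114 − €6.33) / (€125.98 + €6.33) = 0.060704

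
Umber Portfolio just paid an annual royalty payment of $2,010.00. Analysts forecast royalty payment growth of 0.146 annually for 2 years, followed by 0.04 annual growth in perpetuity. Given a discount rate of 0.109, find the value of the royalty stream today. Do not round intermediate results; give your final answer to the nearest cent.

$36574.32

D_1 = 2303.46000
D_2 = 2639.76516
Terminal value at year 2: TV = D_2×(1+g_2)/(r−g_2) = 2745.35577/0.069 = 39787.76473
P_0 = D_1/(1+r)^1 + D_2/(1+r)^2 + TV/(1+r)^2
    = 2077.06041 + 2146.35819 + 32350.90609 = 36574.32470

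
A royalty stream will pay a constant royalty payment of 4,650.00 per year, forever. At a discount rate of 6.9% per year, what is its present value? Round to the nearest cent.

Level perpetuity: PV = C / r = 4,650.00 / 0.069 = 67,391.30

67391.30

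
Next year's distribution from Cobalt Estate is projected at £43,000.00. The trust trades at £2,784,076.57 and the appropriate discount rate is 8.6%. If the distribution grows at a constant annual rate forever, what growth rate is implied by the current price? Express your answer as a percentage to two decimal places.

P = D₁/(r−g) ⇒ g = r − D₁/P = 0.086 − £43,000.00/£2,784,076.57 = 0.070555

7.06%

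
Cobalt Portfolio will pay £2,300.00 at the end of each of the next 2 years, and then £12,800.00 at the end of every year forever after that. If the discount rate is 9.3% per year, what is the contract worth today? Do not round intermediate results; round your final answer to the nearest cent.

£119238.63

PV of 2-year annuity: £2,300.00 × [1 − (1+0.093)^−2] / 0.093 = 4029.55178
Perpetuity value at year 2: £12,800.00 / 0.093 = 137634.40860
PV of perpetuity: 137634.40860 / (1+0.093)^2 = 115209.07698
Total PV = 4029.55178 + 115209.07698 = 119238.62875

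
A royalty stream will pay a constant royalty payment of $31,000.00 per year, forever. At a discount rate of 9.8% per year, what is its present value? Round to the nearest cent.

$316326.53

Level perpetuity: PV = C / r = $31,000.00 / 0.098 = $316,326.53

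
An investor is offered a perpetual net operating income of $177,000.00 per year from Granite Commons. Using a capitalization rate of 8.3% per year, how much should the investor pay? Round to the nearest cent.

$2132530.12

Level perpetuity: PV = C / r = $177,000.00 / 0.083 = $2,132,530.12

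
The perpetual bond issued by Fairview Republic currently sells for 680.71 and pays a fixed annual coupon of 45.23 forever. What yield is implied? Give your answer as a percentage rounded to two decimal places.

6.64%

P = C/r ⇒ r = C/P = 45.23/680.71 = 0.066445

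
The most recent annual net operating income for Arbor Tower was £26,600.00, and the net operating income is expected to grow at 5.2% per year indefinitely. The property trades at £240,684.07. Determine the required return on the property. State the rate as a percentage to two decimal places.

D₁ = £26,600.00 × 1.052 = £27,983.2000
P = D₁/(r − g) ⇒ r = D₁/P + g = £27,983.2000/£240,684.07 + 0.052 = 0.116265 + 0.052 = 0.168265

16.83%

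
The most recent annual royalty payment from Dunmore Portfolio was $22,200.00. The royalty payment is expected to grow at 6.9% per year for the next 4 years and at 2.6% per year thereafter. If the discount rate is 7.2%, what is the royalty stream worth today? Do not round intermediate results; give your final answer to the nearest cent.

$577817.42

D_1 = 23731.80000
D_2 = 25369.29420
D_3 = 27119.77550
D_4 = 28991.04001
Terminal value at year 4: TV = D_4×(1+g_2)/(r−g_2) = 29744.80705/0.046 = 646626.24021
P_0 = D_1/(1+r)^1 + D_2/(1+r)^2 + D_3/(1+r)^3 + D_4/(1+r)^4 + TV/(1+r)^4
    = 22137.87313 + 22075.92013 + 22014.14050 + 21952.53377 + 489636.94881 = 577817.41635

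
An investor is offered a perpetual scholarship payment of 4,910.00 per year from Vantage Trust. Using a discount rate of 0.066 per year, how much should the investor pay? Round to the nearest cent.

74393.94

Level perpetuity: PV = C / r = 4,910.00 / 0.066 = 74,393.94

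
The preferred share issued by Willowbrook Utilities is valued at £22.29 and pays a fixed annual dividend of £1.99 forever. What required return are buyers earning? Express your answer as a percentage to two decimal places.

8.93%

P = C/r ⇒ r = C/P = £1.99/£22.29 = 0.089278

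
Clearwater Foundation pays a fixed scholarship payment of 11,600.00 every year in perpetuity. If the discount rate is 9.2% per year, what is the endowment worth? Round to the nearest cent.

Level perpetuity: PV = C / r = 11,600.00 / 0.092 = 126,086.96

126086.96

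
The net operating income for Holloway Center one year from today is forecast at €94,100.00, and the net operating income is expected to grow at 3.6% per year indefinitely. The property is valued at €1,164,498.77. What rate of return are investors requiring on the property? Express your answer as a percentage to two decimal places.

11.68%

P = D₁/(r − g) ⇒ r = D₁/P + g = €94,100.0000/€1,164,498.77 + 0.036 = 0.080807 + 0.036 = 0.116807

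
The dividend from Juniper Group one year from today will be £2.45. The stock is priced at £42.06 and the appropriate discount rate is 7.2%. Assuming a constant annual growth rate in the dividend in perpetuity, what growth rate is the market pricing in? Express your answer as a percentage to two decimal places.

1.37%

P = D₁/(r−g) ⇒ g = r − D₁/P = 0.072 − £2.45/£42.06 = 0.013750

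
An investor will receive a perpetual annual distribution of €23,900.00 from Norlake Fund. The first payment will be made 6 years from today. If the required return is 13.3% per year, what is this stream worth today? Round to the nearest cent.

Value at end of year 5: C / r = €23,900.00 / 0.133 = €179,699.2481
Discount to today: PV = €179,699.2481 / (1 + 0.133)^5 = €179,699.2481 / 1.867022 = €96,249.11

€96249.11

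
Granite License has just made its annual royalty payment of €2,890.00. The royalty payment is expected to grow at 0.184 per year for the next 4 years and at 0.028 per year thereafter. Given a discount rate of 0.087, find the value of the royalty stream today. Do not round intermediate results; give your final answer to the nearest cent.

€85260.15

D_1 = 3421.76000
D_2 = 4051.36384
D_3 = 4796.81479
D_4 = 5679.42871
Terminal value at year 4: TV = D_4×(1+g_2)/(r−g_2) = 5838.45271/0.059 = 98956.82561
P_0 = D_1/(1+r)^1 + D_2/(1+r)^2 + D_3/(1+r)^3 + D_4/(1+r)^4 + TV/(1+r)^4
    = 3147.89328 + 3428.80004 + 3734.77392 + 4068.05182 + 70880.63163 = 85260.15070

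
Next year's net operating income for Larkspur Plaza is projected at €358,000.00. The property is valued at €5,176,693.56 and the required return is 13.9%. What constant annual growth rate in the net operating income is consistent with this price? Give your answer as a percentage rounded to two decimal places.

6.98%

P = D₁/(r−g) ⇒ g = r − D₁/P = 0.139 − €358,000.00/€5,176,693.56 = 0.069844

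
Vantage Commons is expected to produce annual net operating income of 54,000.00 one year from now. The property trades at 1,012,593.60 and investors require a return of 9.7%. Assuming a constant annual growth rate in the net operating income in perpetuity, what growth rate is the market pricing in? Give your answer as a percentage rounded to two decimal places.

4.37%

P = D₁/(r−g) ⇒ g = r − D₁/P = 0.097 − 54,000.00/1,012,593.60 = 0.043672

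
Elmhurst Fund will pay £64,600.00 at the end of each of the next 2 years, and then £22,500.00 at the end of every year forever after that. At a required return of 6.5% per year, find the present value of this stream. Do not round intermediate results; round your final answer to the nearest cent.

PV of 2-year annuity: £64,600.00 × [1 − (1+0.065)^−2] / 0.065 = 117612.46666
Perpetuity value at year 2: £22,500.00 / 0.065 = 346153.84615
PV of perpetuity: 346153.84615 / (1+0.065)^2 = 305189.75173
Total PV = 117612.46666 + 305189.75173 = 422802.21839

£422802.22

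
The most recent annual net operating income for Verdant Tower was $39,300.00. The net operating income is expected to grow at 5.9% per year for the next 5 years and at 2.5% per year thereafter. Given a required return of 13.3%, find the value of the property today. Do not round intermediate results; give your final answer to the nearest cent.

$427277.28

D_1 = 41618.70000
D_2 = 44074.20330
D_3 = 46674.58129
D_4 = 49428.38159
D_5 = 52344.65610
Terminal value at year 5: TV = D_5×(1+g_2)/(r−g_2) = 53653.27251/0.108 = 496789.56026
P_0 = D_1/(1+r)^1 + D_2/(1+r)^2 + D_3/(1+r)^3 + D_4/(1+r)^4 + D_5/(1+r)^5 + TV/(1+r)^5
    = 36733.18623 + 34334.01961 + 32091.55055 + 29995.54460 + 28036.43577 + 266086.54319 = 427277.27994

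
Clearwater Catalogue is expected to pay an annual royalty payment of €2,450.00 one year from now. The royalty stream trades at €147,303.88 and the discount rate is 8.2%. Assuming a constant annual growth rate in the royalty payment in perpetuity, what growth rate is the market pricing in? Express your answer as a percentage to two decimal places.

6.54%

P = D₁/(r−g) ⇒ g = r − D₁/P = 0.082 − €2,450.00/€147,303.88 = 0.065368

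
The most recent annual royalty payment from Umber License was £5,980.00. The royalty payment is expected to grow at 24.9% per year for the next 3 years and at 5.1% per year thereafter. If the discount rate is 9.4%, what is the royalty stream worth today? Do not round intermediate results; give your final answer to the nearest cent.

D_1 = 7469.02000
D_2 = 9328.80598
D_3 = 11651.67867
Terminal value at year 3: TV = D_3×(1+g_2)/(r−g_2) = 12245.91428/0.043 = 284788.70421
P_0 = D_1/(1+r)^1 + D_2/(1+r)^2 + D_3/(1+r)^3 + TV/(1+r)^3
    = 6827.25777 + 7794.55663 + 8898.90423 + 217505.77558 = 241026.49422

£241026.49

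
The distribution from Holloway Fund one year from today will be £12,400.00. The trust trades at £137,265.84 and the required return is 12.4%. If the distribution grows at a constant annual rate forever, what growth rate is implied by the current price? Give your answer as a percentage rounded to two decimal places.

P = D₁/(r−g) ⇒ g = r − D₁/P = 0.124 − £12,400.00/£137,265.84 = 0.033664

3.37%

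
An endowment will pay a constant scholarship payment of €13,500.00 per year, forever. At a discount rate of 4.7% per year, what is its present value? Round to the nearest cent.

Level perpetuity: PV = C / r = €13,500.00 / 0.047 = €287,234.04

€287234.04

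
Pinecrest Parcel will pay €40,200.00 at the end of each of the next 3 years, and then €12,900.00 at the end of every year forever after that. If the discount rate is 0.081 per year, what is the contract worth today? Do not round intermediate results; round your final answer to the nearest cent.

PV of 3-year annuity: €40,200.00 × [1 − (1+0.081)^−3] / 0.081 = 103412.64948
Perpetuity value at year 3: €12,900.00 / 0.081 = 159259.25926
PV of perpetuity: 159259.25926 / (1+0.081)^3 = 126074.60308
Total PV = 103412.64948 + 126074.60308 = 229487.25256

€229487.25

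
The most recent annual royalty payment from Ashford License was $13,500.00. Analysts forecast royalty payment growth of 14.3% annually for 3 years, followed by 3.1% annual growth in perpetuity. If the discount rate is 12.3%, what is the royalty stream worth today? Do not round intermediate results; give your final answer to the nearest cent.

$201475.69

D_1 = 15430.50000
D_2 = 17637.06150
D_3 = 20159.16129
Terminal value at year 3: TV = D_3×(1+g_2)/(r−g_2) = 20784.09529/0.092 = 225914.07929
P_0 = D_1/(1+r)^1 + D_2/(1+r)^2 + D_3/(1+r)^3 + TV/(1+r)^3
    = 13740.42743 + 13985.13673 + 14234.20417 + 159515.91847 = 201475.68680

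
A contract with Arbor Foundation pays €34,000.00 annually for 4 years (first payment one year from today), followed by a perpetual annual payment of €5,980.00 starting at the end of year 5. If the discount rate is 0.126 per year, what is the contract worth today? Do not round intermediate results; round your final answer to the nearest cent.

€131502.46

PV of 4-year annuity: €34,000.00 × [1 − (1+0.126)^−4] / 0.126 = 101978.33577
Perpetuity value at year 4: €5,980.00 / 0.126 = 47460.31746
PV of perpetuity: 47460.31746 / (1+0.126)^4 = 29524.12782
Total PV = 101978.33577 + 29524.12782 = 131502.46359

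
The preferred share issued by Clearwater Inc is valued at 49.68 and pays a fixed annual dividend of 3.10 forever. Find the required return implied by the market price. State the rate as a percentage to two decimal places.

P = C/r ⇒ r = C/P = 3.10/49.68 = 0.062399

6.24%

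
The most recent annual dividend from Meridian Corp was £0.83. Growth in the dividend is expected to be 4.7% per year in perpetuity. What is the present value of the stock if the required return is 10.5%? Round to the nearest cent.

D₁ = D₀ × (1 + g) = £0.83 × 1.047 = £0.8690
Growing perpetuity: P = D₁ / (r − g) = £0.8690 / (0.105 − 0.047) = £14.98

£14.98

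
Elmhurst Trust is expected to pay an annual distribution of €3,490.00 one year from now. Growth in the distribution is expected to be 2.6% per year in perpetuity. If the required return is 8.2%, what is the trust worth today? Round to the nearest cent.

Growing perpetuity: P = D₁ / (r − g) = €3,490.0000 / (0.082 − 0.026) = €62,321.43

€62321.43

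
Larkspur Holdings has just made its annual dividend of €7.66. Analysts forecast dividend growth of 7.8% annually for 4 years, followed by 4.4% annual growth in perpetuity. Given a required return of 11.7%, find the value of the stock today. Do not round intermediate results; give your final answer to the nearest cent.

€123.09

D_1 = 8.25748
D_2 = 8.90156
D_3 = 9.59589
D_4 = 10.34436
Terminal value at year 4: TV = D_4×(1+g_2)/(r−g_2) = 10.79952/0.073 = 147.93858
P_0 = D_1/(1+r)^1 + D_2/(1+r)^2 + D_3/(1+r)^3 + D_4/(1+r)^4 + TV/(1+r)^4
    = 7.39255 + 7.13444 + 6.88534 + 6.64494 + 95.03176 = 123.08903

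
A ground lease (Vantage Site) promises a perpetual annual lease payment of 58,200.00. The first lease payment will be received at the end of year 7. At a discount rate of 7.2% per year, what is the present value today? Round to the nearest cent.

Value at end of year 6: C / r = 58,200.00 / 0.072 = 808,333.3333
Discount to today: PV = 808,333.3333 / (1 + 0.072)^6 = 808,333.3333 / 1.517640 = 532,625.28

532625.28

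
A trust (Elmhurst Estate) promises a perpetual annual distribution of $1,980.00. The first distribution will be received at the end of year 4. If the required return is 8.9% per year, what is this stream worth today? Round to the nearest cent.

Value at end of year 3: C / r = $1,980.00 / 0.089 = $22,247.1910
Discount to today: PV = $22,247.1910 / (1 + 0.089)^3 = $22,247.1910 / 1.291468 = $17,226.28

$17226.28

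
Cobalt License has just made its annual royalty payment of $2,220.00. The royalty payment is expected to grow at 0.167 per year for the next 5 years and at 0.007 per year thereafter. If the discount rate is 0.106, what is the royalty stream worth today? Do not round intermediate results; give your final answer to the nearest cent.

$42611.64

D_1 = 2590.74000
D_2 = 3023.39358
D_3 = 3528.30031
D_4 = 4117.52646
D_5 = 4805.15338
Terminal value at year 5: TV = D_5×(1+g_2)/(r−g_2) = 4838.78945/0.099 = 48876.66113
P_0 = D_1/(1+r)^1 + D_2/(1+r)^2 + D_3/(1+r)^3 + D_4/(1+r)^4 + D_5/(1+r)^5 + TV/(1+r)^5
    = 2342.44123 + 2471.63555 + 2607.95541 + 2751.79382 + 2903.56545 + 29534.24653 = 42611.63799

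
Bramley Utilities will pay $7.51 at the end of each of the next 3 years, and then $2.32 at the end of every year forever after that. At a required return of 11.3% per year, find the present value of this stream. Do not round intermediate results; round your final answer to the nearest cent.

$33.15

PV of 3-year annuity: $7.51 × [1 − (1+0.113)^−3] / 0.113 = 18.25696
Perpetuity value at year 3: $2.32 / 0.113 = 20.53097
PV of perpetuity: 20.53097 / (1+0.113)^3 = 14.89101
Total PV = 18.25696 + 14.89101 = 33.14797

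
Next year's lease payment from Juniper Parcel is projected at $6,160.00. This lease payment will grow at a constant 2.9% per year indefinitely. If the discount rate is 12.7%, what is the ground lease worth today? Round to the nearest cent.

Growing perpetuity: P = D₁ / (r − g) = $6,160.0000 / (0.127 − 0.029) = $62,857.14

$62857.14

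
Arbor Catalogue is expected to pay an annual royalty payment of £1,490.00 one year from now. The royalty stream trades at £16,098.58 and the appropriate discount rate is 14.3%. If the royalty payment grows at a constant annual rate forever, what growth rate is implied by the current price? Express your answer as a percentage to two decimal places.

5.04%

P = D₁/(r−g) ⇒ g = r − D₁/P = 0.143 − £1,490.00/£16,098.58 = 0.050445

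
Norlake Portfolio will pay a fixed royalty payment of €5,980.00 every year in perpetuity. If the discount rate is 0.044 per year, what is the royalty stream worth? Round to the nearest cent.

€135909.09

Level perpetuity: PV = C / r = €5,980.00 / 0.044 = €135,909.09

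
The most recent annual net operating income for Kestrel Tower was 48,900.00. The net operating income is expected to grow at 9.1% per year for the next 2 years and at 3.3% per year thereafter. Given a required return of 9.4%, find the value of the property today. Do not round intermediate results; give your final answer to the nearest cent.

920956.11

D_1 = 53349.90000
D_2 = 58204.74090
Terminal value at year 2: TV = D_2×(1+g_2)/(r−g_2) = 60125.49735/0.061 = 985663.89098
P_0 = D_1/(1+r)^1 + D_2/(1+r)^2 + TV/(1+r)^2
    = 48765.90494 + 48632.17759 + 823558.02381 = 920956.10633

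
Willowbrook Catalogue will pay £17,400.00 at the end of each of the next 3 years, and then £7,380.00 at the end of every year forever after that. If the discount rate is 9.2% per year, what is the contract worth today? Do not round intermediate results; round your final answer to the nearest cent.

£105490.83

PV of 3-year annuity: £17,400.00 × [1 − (1+0.092)^−3] / 0.092 = 43888.00495
Perpetuity value at year 3: £7,380.00 / 0.092 = 80217.39130
PV of perpetuity: 80217.39130 / (1+0.092)^3 = 61602.82369
Total PV = 43888.00495 + 61602.82369 = 105490.82864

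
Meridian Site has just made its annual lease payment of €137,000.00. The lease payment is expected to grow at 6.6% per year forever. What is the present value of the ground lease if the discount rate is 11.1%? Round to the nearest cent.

€3245377.78

D₁ = D₀ × (1 + g) = €137,000.00 × 1.066 = €146,042.0000
Growing perpetuity: P = D₁ / (r − g) = €146,042.0000 / (0.111 − 0.066) = €3,245,377.78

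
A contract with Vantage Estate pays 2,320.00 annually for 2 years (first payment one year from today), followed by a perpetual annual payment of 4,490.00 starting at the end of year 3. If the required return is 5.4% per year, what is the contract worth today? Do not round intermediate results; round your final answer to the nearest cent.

79135.98

PV of 2-year annuity: 2,320.00 × [1 − (1+0.054)^−2] / 0.054 = 4289.50524
Perpetuity value at year 2: 4,490.00 / 0.054 = 83148.14815
PV of perpetuity: 83148.14815 / (1+0.054)^2 = 74846.47637
Total PV = 4289.50524 + 74846.47637 = 79135.98161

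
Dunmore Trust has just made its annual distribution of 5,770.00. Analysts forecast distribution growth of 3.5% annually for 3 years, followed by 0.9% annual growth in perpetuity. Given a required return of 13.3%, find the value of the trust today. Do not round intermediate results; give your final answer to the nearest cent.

50275.68

D_1 = 5971.95000
D_2 = 6180.96825
D_3 = 6397.30214
Terminal value at year 3: TV = D_3×(1+g_2)/(r−g_2) = 6454.87786/0.124 = 52055.46660
P_0 = D_1/(1+r)^1 + D_2/(1+r)^2 + D_3/(1+r)^3 + TV/(1+r)^3
    = 5270.91792 + 4815.00445 + 4398.52569 + 35791.22921 = 50275.67727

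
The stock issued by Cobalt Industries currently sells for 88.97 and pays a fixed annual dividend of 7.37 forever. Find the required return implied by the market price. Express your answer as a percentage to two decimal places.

8.28%

P = C/r ⇒ r = C/P = 7.37/88.97 = 0.082837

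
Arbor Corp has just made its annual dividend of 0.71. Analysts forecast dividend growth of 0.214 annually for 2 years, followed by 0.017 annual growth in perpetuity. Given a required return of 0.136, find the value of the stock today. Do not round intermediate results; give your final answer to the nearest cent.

D_1 = 0.86194
D_2 = 1.04640
Terminal value at year 2: TV = D_2×(1+g_2)/(r−g_2) = 1.06418/0.119 = 8.94272
P_0 = D_1/(1+r)^1 + D_2/(1+r)^2 + TV/(1+r)^2
    = 0.75875 + 0.81085 + 6.92968 = 8.49928

8.50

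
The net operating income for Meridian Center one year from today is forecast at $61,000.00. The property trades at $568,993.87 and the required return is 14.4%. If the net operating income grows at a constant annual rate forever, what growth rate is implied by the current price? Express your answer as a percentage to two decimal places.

P = D₁/(r−g) ⇒ g = r − D₁/P = 0.144 − $61,000.00/$568,993.87 = 0.036793

3.68%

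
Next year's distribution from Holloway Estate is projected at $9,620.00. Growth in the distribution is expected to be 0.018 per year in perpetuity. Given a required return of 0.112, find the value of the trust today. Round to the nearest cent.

Growing perpetuity: P = D₁ / (r − g) = $9,620.0000 / (0.112 − 0.018) = $102,340.43

$102340.43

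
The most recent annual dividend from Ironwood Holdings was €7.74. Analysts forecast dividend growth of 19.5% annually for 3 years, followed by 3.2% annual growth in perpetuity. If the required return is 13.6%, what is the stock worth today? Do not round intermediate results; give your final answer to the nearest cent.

€115.12

D_1 = 9.24930
D_2 = 11.05291
D_3 = 13.20823
Terminal value at year 3: TV = D_3×(1+g_2)/(r−g_2) = 13.63090/0.104 = 131.06630
P_0 = D_1/(1+r)^1 + D_2/(1+r)^2 + D_3/(1+r)^3 + TV/(1+r)^3
    = 8.14199 + 8.56486 + 9.00969 + 89.40381 = 115.12035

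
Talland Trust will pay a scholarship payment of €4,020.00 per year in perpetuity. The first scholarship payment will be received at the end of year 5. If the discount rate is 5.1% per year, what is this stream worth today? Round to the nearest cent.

Value at end of year 4: C / r = €4,020.00 / 0.051 = €78,823.5294
Discount to today: PV = €78,823.5294 / (1 + 0.051)^4 = €78,823.5294 / 1.220143 = €64,601.86

€64601.86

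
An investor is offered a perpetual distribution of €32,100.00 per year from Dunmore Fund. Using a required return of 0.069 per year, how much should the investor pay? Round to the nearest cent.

€465217.39

Level perpetuity: PV = C / r = €32,100.00 / 0.069 = €465,217.39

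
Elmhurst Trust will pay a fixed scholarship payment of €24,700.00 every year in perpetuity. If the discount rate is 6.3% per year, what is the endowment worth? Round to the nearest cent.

€392063.49

Level perpetuity: PV = C / r = €24,700.00 / 0.063 = €392,063.49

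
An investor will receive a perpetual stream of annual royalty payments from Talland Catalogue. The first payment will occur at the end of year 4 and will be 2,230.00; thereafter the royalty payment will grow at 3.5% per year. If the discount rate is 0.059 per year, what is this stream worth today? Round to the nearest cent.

78235.84

Value at end of year 3: C₁ / (r − g) = 2,230.00 / (0.059 − 0.035) = 92,916.6667
Discount to today: PV = 92,916.6667 / (1 + 0.059)^3 = 92,916.6667 / 1.187648 = 78,235.84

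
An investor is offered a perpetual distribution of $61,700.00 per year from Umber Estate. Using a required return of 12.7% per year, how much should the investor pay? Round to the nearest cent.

$485826.77

Level perpetuity: PV = C / r = $61,700.00 / 0.127 = $485,826.77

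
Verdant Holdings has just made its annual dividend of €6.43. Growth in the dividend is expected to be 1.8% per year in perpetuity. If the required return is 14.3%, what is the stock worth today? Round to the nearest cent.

€52.37

D₁ = D₀ × (1 + g) = €6.43 × 1.018 = €6.5457
Growing perpetuity: P = D₁ / (r − g) = €6.5457 / (0.143 − 0.018) = €52.37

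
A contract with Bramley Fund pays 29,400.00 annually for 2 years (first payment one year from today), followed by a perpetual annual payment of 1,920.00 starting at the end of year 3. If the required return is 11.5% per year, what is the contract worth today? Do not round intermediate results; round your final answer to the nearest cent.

PV of 2-year annuity: 29,400.00 × [1 − (1+0.115)^−2] / 0.115 = 50015.88610
Perpetuity value at year 2: 1,920.00 / 0.115 = 16695.65217
PV of perpetuity: 16695.65217 / (1+0.115)^2 = 13429.30859
Total PV = 50015.88610 + 13429.30859 = 63445.19469

63445.19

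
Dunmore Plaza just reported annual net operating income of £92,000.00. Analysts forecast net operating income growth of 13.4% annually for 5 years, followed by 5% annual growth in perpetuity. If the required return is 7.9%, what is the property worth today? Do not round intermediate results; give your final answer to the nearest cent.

£4806385.04

D_1 = 104328.00000
D_2 = 118307.95200
D_3 = 134161.21757
D_4 = 152138.82072
D_5 = 172525.42270
Terminal value at year 5: TV = D_5×(1+g_2)/(r−g_2) = 181151.69383/0.029 = 6246610.13220
P_0 = D_1/(1+r)^1 + D_2/(1+r)^2 + D_3/(1+r)^3 + D_4/(1+r)^4 + D_5/(1+r)^5 + TV/(1+r)^5
    = 96689.52734 + 101618.09454 + 106797.88619 + 112241.70801 + 117963.01843 + 4271074.80517 = 4806385.03968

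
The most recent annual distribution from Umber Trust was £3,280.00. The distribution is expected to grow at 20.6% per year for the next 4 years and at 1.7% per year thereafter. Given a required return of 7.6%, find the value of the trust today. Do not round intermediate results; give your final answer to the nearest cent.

D_1 = 3955.68000
D_2 = 4770.55008
D_3 = 5753.28340
D_4 = 6938.45978
Terminal value at year 4: TV = D_4×(1+g_2)/(r−g_2) = 7056.41359/0.059 = 119600.23038
P_0 = D_1/(1+r)^1 + D_2/(1+r)^2 + D_3/(1+r)^3 + D_4/(1+r)^4 + TV/(1+r)^4
    = 3676.28253 + 4120.44306 + 4618.26610 + 5176.23506 + 89224.25510 = 106815.48184

£106815.48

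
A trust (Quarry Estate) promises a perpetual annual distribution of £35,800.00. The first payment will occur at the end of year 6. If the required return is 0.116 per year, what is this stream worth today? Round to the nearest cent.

Value at end of year 5: C / r = £35,800.00 / 0.116 = £308,620.6897
Discount to today: PV = £308,620.6897 / (1 + 0.116)^5 = £308,620.6897 / 1.731095 = £178,280.59

£178280.59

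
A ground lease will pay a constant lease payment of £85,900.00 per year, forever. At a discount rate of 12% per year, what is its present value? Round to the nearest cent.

£715833.33

Level perpetuity: PV = C / r = £85,900.00 / 0.12 = £715,833.33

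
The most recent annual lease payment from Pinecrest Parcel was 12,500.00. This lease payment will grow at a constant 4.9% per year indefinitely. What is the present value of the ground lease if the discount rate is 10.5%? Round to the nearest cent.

234151.79

D₁ = D₀ × (1 + g) = 12,500.00 × 1.049 = 13,112.5000
Growing perpetuity: P = D₁ / (r − g) = 13,112.5000 / (0.105 − 0.049) = 234,151.79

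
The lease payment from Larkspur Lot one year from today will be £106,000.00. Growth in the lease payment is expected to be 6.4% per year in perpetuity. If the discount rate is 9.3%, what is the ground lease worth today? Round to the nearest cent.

£3655172.41

Growing perpetuity: P = D₁ / (r − g) = £106,000.0000 / (0.093 − 0.064) = £3,655,172.41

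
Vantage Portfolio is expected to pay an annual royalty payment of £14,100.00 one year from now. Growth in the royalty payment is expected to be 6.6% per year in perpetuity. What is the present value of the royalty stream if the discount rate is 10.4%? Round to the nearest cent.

Growing perpetuity: P = D₁ / (r − g) = £14,100.0000 / (0.104 − 0.066) = £371,052.63

£371052.63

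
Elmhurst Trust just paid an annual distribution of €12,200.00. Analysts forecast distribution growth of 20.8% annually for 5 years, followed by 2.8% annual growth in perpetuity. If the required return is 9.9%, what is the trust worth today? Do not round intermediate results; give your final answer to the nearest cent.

D_1 = 14737.60000
D_2 = 17803.02080
D_3 = 21506.04913
D_4 = 25979.30734
D_5 = 31383.00327
Terminal value at year 5: TV = D_5×(1+g_2)/(r−g_2) = 32261.72736/0.071 = 454390.52625
P_0 = D_1/(1+r)^1 + D_2/(1+r)^2 + D_3/(1+r)^3 + D_4/(1+r)^4 + D_5/(1+r)^5 + TV/(1+r)^5
    = 13410.00910 + 14740.02820 + 16201.96002 + 17808.88781 + 19575.19243 + 283426.72982 = 365162.80739

€365162.81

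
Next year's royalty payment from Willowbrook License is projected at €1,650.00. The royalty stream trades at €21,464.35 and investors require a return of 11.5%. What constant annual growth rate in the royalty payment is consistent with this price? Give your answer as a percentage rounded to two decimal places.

P = D₁/(r−g) ⇒ g = r − D₁/P = 0.115 − €1,650.00/€21,464.35 = 0.038128

3.81%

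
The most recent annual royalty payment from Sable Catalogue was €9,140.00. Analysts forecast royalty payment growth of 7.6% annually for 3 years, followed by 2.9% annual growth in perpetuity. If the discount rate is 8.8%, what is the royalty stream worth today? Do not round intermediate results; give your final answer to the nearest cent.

D_1 = 9834.64000
D_2 = 10582.07264
D_3 = 11386.31016
Terminal value at year 3: TV = D_3×(1+g_2)/(r−g_2) = 11716.51316/0.059 = 198584.96873
P_0 = D_1/(1+r)^1 + D_2/(1+r)^2 + D_3/(1+r)^3 + TV/(1+r)^3
    = 9039.19118 + 8939.49421 + 8840.89685 + 154191.23493 = 181010.81718

€181010.82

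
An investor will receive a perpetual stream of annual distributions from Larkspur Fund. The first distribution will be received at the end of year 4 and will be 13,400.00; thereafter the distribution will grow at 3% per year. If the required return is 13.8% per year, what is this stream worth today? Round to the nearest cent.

84188.79

Value at end of year 3: C₁ / (r − g) = 13,400.00 / (0.138 − 0.03) = 124,074.0741
Discount to today: PV = 124,074.0741 / (1 + 0.138)^3 = 124,074.0741 / 1.473760 = 84,188.79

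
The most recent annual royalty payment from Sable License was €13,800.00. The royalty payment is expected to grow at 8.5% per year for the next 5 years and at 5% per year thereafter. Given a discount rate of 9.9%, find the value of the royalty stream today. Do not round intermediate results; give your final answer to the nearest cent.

D_1 = 14973.00000
D_2 = 16245.70500
D_3 = 17626.58993
D_4 = 19124.85007
D_5 = 20750.46232
Terminal value at year 5: TV = D_5×(1+g_2)/(r−g_2) = 21787.98544/0.049 = 444652.76410
P_0 = D_1/(1+r)^1 + D_2/(1+r)^2 + D_3/(1+r)^3 + D_4/(1+r)^4 + D_5/(1+r)^5 + TV/(1+r)^5
    = 13624.20382 + 13450.64709 + 13279.30126 + 13110.13819 + 12943.13006 + 277352.78698 = 343760.20740

€343760.21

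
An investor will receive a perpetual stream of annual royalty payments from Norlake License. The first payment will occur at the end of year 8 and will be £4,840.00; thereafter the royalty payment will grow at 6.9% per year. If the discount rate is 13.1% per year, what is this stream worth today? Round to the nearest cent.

Value at end of year 7: C₁ / (r − g) = £4,840.00 / (0.131 − 0.069) = £78,064.5161
Discount to today: PV = £78,064.5161 / (1 + 0.131)^7 = £78,064.5161 / 2.367218 = £32,977.33

£32977.33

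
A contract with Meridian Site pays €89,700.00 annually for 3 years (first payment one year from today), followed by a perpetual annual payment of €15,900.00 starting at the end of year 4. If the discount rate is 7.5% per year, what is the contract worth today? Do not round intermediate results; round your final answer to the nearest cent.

PV of 3-year annuity: €89,700.00 × [1 − (1+0.075)^−3] / 0.075 = 233267.15887
Perpetuity value at year 3: €15,900.00 / 0.075 = 212000.00000
PV of perpetuity: 212000.00000 / (1+0.075)^3 = 170651.64074
Total PV = 233267.15887 + 170651.64074 = 403918.79960

€403918.80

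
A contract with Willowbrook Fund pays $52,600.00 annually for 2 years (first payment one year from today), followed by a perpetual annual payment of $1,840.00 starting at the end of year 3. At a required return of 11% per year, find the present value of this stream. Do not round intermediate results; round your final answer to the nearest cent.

PV of 2-year annuity: $52,600.00 × [1 − (1+0.11)^−2] / 0.11 = 90078.72738
Perpetuity value at year 2: $1,840.00 / 0.11 = 16727.27273
PV of perpetuity: 16727.27273 / (1+0.11)^2 = 13576.22979
Total PV = 90078.72738 + 13576.22979 = 103654.95717

$103654.96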